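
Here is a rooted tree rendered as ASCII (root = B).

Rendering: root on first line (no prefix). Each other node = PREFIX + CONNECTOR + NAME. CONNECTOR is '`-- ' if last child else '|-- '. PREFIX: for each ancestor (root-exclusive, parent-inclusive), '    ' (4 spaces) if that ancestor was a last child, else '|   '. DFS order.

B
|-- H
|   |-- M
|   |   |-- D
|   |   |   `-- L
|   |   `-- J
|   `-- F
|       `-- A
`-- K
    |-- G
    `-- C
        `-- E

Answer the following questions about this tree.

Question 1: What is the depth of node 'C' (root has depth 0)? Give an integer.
Path from root to C: B -> K -> C
Depth = number of edges = 2

Answer: 2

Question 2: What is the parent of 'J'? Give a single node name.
Scan adjacency: J appears as child of M

Answer: M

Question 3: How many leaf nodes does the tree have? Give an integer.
Leaves (nodes with no children): A, E, G, J, L

Answer: 5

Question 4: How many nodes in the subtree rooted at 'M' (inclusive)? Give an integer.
Answer: 4

Derivation:
Subtree rooted at M contains: D, J, L, M
Count = 4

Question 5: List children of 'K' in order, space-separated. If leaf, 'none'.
Node K's children (from adjacency): G, C

Answer: G C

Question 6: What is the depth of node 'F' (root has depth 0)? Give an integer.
Answer: 2

Derivation:
Path from root to F: B -> H -> F
Depth = number of edges = 2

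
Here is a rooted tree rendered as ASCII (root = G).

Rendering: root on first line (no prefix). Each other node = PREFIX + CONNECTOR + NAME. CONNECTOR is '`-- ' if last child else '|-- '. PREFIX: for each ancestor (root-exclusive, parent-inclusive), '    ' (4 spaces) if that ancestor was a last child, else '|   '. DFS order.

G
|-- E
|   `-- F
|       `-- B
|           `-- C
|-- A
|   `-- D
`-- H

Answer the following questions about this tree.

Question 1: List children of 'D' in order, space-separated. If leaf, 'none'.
Answer: none

Derivation:
Node D's children (from adjacency): (leaf)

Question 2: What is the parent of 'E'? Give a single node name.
Answer: G

Derivation:
Scan adjacency: E appears as child of G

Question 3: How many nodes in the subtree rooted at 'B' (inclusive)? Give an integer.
Subtree rooted at B contains: B, C
Count = 2

Answer: 2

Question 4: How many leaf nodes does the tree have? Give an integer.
Answer: 3

Derivation:
Leaves (nodes with no children): C, D, H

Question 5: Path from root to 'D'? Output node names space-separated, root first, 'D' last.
Answer: G A D

Derivation:
Walk down from root: G -> A -> D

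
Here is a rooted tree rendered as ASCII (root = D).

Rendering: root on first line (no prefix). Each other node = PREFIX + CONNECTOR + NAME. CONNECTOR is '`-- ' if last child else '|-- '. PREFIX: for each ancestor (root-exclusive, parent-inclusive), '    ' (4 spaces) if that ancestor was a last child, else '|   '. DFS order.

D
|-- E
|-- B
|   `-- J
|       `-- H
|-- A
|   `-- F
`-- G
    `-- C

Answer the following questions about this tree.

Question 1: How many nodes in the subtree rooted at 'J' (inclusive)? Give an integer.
Subtree rooted at J contains: H, J
Count = 2

Answer: 2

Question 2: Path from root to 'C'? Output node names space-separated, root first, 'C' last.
Walk down from root: D -> G -> C

Answer: D G C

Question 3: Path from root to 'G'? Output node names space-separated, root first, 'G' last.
Answer: D G

Derivation:
Walk down from root: D -> G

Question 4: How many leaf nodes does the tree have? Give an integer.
Leaves (nodes with no children): C, E, F, H

Answer: 4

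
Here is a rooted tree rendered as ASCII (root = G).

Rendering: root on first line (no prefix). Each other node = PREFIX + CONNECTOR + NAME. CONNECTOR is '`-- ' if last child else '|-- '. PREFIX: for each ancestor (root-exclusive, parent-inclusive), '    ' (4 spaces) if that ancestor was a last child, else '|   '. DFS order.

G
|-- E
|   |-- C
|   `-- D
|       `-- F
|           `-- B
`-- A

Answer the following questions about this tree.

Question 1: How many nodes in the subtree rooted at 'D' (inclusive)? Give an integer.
Subtree rooted at D contains: B, D, F
Count = 3

Answer: 3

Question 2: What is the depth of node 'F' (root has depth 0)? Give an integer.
Answer: 3

Derivation:
Path from root to F: G -> E -> D -> F
Depth = number of edges = 3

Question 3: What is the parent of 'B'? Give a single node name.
Answer: F

Derivation:
Scan adjacency: B appears as child of F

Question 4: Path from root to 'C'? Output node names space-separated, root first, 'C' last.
Walk down from root: G -> E -> C

Answer: G E C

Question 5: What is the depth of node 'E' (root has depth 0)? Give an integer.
Answer: 1

Derivation:
Path from root to E: G -> E
Depth = number of edges = 1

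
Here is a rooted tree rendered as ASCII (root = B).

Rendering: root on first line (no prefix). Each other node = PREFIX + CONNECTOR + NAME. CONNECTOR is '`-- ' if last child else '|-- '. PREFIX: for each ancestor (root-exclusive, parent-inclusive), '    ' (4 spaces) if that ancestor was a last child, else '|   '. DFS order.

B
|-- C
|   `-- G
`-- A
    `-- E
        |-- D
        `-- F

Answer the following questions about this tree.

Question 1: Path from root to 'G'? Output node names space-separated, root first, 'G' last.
Answer: B C G

Derivation:
Walk down from root: B -> C -> G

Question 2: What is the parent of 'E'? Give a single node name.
Scan adjacency: E appears as child of A

Answer: A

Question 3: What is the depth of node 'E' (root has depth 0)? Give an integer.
Path from root to E: B -> A -> E
Depth = number of edges = 2

Answer: 2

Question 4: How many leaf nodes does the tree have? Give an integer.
Leaves (nodes with no children): D, F, G

Answer: 3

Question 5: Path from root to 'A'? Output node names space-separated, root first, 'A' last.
Answer: B A

Derivation:
Walk down from root: B -> A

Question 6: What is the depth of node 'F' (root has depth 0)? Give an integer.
Answer: 3

Derivation:
Path from root to F: B -> A -> E -> F
Depth = number of edges = 3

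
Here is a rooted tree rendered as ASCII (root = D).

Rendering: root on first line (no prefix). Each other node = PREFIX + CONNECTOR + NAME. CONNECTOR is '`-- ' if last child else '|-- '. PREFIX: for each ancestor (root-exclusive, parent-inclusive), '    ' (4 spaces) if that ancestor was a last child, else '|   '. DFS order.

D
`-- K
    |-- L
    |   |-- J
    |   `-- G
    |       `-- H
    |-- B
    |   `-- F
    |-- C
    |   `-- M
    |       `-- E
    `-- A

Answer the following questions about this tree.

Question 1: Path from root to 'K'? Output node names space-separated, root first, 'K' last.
Walk down from root: D -> K

Answer: D K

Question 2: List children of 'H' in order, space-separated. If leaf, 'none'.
Answer: none

Derivation:
Node H's children (from adjacency): (leaf)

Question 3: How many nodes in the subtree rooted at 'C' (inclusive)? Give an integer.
Subtree rooted at C contains: C, E, M
Count = 3

Answer: 3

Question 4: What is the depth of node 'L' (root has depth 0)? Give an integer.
Answer: 2

Derivation:
Path from root to L: D -> K -> L
Depth = number of edges = 2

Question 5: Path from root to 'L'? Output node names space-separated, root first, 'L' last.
Answer: D K L

Derivation:
Walk down from root: D -> K -> L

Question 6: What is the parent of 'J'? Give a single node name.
Answer: L

Derivation:
Scan adjacency: J appears as child of L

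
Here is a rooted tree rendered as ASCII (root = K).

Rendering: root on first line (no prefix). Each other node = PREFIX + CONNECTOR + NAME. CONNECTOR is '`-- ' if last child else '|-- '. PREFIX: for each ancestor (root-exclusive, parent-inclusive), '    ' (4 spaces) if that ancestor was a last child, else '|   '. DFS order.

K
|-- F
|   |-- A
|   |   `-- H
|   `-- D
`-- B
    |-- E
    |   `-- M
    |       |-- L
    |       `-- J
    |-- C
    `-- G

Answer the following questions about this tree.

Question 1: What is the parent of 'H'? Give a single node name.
Answer: A

Derivation:
Scan adjacency: H appears as child of A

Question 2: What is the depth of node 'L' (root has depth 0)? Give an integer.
Path from root to L: K -> B -> E -> M -> L
Depth = number of edges = 4

Answer: 4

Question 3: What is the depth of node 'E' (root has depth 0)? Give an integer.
Path from root to E: K -> B -> E
Depth = number of edges = 2

Answer: 2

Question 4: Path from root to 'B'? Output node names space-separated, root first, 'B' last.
Walk down from root: K -> B

Answer: K B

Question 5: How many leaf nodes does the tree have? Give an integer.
Answer: 6

Derivation:
Leaves (nodes with no children): C, D, G, H, J, L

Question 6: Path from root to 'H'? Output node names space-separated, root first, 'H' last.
Answer: K F A H

Derivation:
Walk down from root: K -> F -> A -> H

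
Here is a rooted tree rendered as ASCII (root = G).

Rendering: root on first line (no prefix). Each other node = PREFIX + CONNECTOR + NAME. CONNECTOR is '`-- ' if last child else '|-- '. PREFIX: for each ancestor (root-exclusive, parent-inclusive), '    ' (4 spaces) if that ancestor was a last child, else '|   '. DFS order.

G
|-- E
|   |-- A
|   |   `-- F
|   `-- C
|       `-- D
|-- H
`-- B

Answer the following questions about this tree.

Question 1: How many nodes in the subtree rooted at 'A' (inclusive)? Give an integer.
Answer: 2

Derivation:
Subtree rooted at A contains: A, F
Count = 2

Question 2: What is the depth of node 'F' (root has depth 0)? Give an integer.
Path from root to F: G -> E -> A -> F
Depth = number of edges = 3

Answer: 3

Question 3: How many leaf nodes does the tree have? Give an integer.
Answer: 4

Derivation:
Leaves (nodes with no children): B, D, F, H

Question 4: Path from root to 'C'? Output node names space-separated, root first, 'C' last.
Answer: G E C

Derivation:
Walk down from root: G -> E -> C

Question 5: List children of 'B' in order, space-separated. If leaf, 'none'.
Answer: none

Derivation:
Node B's children (from adjacency): (leaf)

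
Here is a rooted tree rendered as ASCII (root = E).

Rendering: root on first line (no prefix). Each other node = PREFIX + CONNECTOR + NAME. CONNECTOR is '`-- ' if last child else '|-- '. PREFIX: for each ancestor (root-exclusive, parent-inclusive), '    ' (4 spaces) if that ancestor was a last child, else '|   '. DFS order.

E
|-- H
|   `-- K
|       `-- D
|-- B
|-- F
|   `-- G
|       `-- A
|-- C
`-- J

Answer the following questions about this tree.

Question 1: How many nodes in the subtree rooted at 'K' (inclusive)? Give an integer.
Subtree rooted at K contains: D, K
Count = 2

Answer: 2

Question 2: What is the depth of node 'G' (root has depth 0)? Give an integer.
Path from root to G: E -> F -> G
Depth = number of edges = 2

Answer: 2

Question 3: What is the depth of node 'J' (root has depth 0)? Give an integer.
Path from root to J: E -> J
Depth = number of edges = 1

Answer: 1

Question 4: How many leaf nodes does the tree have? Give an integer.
Leaves (nodes with no children): A, B, C, D, J

Answer: 5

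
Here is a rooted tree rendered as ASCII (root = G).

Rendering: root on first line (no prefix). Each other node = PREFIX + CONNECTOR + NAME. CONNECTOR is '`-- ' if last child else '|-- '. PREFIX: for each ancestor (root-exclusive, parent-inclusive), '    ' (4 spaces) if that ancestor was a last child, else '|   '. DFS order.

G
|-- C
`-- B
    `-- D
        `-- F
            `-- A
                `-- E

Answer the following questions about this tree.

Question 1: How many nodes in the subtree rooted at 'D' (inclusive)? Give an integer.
Subtree rooted at D contains: A, D, E, F
Count = 4

Answer: 4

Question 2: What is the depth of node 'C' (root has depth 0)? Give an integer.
Answer: 1

Derivation:
Path from root to C: G -> C
Depth = number of edges = 1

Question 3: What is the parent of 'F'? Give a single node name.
Answer: D

Derivation:
Scan adjacency: F appears as child of D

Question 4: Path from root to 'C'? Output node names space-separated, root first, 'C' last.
Walk down from root: G -> C

Answer: G C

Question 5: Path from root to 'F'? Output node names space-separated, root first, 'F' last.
Answer: G B D F

Derivation:
Walk down from root: G -> B -> D -> F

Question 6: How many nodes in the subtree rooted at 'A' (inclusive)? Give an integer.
Subtree rooted at A contains: A, E
Count = 2

Answer: 2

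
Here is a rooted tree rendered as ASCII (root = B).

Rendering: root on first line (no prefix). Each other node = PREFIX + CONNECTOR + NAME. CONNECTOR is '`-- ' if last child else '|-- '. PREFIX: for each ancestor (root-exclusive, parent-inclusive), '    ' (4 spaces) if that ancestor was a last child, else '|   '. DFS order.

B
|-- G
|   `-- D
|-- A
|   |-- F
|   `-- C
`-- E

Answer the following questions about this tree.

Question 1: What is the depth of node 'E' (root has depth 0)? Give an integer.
Path from root to E: B -> E
Depth = number of edges = 1

Answer: 1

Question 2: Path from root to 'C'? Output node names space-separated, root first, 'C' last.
Answer: B A C

Derivation:
Walk down from root: B -> A -> C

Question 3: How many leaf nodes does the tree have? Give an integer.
Leaves (nodes with no children): C, D, E, F

Answer: 4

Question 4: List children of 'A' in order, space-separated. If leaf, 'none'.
Node A's children (from adjacency): F, C

Answer: F C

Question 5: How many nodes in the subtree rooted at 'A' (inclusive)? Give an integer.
Subtree rooted at A contains: A, C, F
Count = 3

Answer: 3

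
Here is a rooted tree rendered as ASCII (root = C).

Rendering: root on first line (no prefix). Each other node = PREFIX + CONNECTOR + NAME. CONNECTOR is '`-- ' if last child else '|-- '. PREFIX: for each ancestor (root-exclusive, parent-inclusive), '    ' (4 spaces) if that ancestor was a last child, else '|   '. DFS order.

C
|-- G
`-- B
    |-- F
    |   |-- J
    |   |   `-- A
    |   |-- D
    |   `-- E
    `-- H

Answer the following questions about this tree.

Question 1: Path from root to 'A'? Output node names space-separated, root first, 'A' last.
Walk down from root: C -> B -> F -> J -> A

Answer: C B F J A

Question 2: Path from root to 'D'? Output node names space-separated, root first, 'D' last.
Walk down from root: C -> B -> F -> D

Answer: C B F D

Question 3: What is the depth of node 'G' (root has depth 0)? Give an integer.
Answer: 1

Derivation:
Path from root to G: C -> G
Depth = number of edges = 1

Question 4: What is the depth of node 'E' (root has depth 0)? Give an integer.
Path from root to E: C -> B -> F -> E
Depth = number of edges = 3

Answer: 3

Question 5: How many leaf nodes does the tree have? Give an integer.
Leaves (nodes with no children): A, D, E, G, H

Answer: 5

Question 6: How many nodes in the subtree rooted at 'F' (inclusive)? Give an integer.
Answer: 5

Derivation:
Subtree rooted at F contains: A, D, E, F, J
Count = 5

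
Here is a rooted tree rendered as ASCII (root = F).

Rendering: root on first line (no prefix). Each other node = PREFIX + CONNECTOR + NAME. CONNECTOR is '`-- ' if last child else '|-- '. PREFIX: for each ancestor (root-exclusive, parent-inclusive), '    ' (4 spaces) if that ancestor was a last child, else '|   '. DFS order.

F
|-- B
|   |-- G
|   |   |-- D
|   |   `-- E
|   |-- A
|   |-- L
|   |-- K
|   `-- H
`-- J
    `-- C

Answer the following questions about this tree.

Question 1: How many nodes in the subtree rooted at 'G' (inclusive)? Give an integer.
Subtree rooted at G contains: D, E, G
Count = 3

Answer: 3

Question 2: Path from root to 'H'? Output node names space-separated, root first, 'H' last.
Walk down from root: F -> B -> H

Answer: F B H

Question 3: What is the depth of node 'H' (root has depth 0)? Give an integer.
Answer: 2

Derivation:
Path from root to H: F -> B -> H
Depth = number of edges = 2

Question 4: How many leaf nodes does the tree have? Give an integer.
Leaves (nodes with no children): A, C, D, E, H, K, L

Answer: 7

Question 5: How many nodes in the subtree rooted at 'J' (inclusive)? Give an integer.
Answer: 2

Derivation:
Subtree rooted at J contains: C, J
Count = 2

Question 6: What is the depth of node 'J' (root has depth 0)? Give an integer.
Answer: 1

Derivation:
Path from root to J: F -> J
Depth = number of edges = 1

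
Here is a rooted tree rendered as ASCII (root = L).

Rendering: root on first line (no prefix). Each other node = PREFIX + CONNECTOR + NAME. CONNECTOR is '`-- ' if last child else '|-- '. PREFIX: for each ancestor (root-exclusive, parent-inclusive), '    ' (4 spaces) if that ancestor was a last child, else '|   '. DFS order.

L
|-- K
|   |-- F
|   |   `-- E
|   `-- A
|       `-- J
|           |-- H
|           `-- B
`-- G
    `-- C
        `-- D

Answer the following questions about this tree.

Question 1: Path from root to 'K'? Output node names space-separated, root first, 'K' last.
Walk down from root: L -> K

Answer: L K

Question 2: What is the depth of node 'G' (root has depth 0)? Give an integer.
Answer: 1

Derivation:
Path from root to G: L -> G
Depth = number of edges = 1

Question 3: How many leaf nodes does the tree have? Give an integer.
Answer: 4

Derivation:
Leaves (nodes with no children): B, D, E, H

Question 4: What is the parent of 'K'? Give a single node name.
Answer: L

Derivation:
Scan adjacency: K appears as child of L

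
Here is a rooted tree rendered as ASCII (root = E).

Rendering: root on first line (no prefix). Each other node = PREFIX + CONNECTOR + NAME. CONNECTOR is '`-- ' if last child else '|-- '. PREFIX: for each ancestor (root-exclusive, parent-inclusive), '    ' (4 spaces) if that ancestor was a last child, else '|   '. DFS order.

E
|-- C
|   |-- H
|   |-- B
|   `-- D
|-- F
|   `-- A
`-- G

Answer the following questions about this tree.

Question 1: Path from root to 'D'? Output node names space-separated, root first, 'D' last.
Answer: E C D

Derivation:
Walk down from root: E -> C -> D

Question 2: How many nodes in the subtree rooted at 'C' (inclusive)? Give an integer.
Answer: 4

Derivation:
Subtree rooted at C contains: B, C, D, H
Count = 4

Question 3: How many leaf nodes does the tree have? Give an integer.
Answer: 5

Derivation:
Leaves (nodes with no children): A, B, D, G, H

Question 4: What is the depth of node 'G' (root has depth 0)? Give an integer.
Answer: 1

Derivation:
Path from root to G: E -> G
Depth = number of edges = 1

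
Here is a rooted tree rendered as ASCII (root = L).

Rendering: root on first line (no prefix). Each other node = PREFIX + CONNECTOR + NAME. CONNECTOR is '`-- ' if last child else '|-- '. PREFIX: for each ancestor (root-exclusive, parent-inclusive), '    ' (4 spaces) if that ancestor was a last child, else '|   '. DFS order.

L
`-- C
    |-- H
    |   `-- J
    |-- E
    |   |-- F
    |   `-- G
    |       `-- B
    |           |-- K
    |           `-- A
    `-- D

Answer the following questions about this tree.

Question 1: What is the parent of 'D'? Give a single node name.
Scan adjacency: D appears as child of C

Answer: C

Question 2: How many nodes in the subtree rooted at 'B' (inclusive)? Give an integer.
Subtree rooted at B contains: A, B, K
Count = 3

Answer: 3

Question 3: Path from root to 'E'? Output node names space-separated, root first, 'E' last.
Answer: L C E

Derivation:
Walk down from root: L -> C -> E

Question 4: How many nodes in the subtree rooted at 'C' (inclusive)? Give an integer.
Answer: 10

Derivation:
Subtree rooted at C contains: A, B, C, D, E, F, G, H, J, K
Count = 10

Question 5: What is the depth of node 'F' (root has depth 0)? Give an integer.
Answer: 3

Derivation:
Path from root to F: L -> C -> E -> F
Depth = number of edges = 3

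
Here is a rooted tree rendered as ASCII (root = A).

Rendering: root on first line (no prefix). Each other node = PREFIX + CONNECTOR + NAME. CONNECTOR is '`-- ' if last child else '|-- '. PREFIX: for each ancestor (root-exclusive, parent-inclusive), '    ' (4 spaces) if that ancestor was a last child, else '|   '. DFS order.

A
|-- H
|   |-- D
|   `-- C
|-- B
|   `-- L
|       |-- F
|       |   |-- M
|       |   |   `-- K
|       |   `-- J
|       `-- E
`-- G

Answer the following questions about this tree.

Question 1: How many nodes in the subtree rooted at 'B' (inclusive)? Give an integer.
Subtree rooted at B contains: B, E, F, J, K, L, M
Count = 7

Answer: 7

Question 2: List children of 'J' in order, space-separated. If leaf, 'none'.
Answer: none

Derivation:
Node J's children (from adjacency): (leaf)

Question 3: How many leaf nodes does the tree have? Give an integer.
Answer: 6

Derivation:
Leaves (nodes with no children): C, D, E, G, J, K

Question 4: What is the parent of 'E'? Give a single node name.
Answer: L

Derivation:
Scan adjacency: E appears as child of L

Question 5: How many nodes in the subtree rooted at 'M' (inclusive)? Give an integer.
Answer: 2

Derivation:
Subtree rooted at M contains: K, M
Count = 2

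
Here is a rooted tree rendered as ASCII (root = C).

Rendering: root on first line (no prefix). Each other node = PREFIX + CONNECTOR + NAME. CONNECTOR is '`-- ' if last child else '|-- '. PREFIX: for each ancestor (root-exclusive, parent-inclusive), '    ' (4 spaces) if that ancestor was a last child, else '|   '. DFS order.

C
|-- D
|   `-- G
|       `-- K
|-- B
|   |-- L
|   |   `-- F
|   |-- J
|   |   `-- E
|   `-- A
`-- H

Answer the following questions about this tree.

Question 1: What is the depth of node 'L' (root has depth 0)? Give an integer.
Answer: 2

Derivation:
Path from root to L: C -> B -> L
Depth = number of edges = 2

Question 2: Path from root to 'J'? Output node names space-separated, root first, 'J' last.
Answer: C B J

Derivation:
Walk down from root: C -> B -> J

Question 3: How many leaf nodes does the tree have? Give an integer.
Leaves (nodes with no children): A, E, F, H, K

Answer: 5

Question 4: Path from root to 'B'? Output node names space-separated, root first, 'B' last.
Walk down from root: C -> B

Answer: C B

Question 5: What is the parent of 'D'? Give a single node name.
Answer: C

Derivation:
Scan adjacency: D appears as child of C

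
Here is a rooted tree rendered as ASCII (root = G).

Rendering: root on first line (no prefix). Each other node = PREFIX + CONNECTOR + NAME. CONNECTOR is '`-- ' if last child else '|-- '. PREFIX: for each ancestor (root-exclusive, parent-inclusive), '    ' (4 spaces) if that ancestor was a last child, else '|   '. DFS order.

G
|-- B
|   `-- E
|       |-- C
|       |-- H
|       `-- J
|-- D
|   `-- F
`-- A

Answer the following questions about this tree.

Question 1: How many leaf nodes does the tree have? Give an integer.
Answer: 5

Derivation:
Leaves (nodes with no children): A, C, F, H, J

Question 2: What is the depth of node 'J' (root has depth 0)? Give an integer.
Answer: 3

Derivation:
Path from root to J: G -> B -> E -> J
Depth = number of edges = 3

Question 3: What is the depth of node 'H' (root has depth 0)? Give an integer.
Answer: 3

Derivation:
Path from root to H: G -> B -> E -> H
Depth = number of edges = 3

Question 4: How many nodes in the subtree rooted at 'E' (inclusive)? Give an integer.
Subtree rooted at E contains: C, E, H, J
Count = 4

Answer: 4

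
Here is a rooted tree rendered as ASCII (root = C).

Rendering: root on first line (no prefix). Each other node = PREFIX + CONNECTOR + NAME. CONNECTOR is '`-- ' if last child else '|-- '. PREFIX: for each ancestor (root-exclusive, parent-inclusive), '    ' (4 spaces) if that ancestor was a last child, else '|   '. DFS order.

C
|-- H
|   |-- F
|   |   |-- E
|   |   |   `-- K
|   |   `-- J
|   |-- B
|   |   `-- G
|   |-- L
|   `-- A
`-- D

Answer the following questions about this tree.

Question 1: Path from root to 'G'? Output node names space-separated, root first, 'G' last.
Walk down from root: C -> H -> B -> G

Answer: C H B G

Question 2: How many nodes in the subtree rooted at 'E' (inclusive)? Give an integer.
Answer: 2

Derivation:
Subtree rooted at E contains: E, K
Count = 2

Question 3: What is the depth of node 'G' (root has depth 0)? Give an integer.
Path from root to G: C -> H -> B -> G
Depth = number of edges = 3

Answer: 3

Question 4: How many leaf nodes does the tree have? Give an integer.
Leaves (nodes with no children): A, D, G, J, K, L

Answer: 6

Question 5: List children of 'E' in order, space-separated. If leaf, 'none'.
Answer: K

Derivation:
Node E's children (from adjacency): K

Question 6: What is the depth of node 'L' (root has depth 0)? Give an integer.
Path from root to L: C -> H -> L
Depth = number of edges = 2

Answer: 2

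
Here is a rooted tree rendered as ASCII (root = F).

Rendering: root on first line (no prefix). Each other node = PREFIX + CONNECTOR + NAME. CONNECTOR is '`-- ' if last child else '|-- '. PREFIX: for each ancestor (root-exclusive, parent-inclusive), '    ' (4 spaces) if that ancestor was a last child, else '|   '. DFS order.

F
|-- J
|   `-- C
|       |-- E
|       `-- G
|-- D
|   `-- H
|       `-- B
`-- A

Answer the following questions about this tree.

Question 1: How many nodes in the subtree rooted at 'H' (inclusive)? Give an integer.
Subtree rooted at H contains: B, H
Count = 2

Answer: 2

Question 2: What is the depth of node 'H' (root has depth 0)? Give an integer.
Answer: 2

Derivation:
Path from root to H: F -> D -> H
Depth = number of edges = 2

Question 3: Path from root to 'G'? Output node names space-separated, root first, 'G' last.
Walk down from root: F -> J -> C -> G

Answer: F J C G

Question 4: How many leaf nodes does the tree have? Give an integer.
Answer: 4

Derivation:
Leaves (nodes with no children): A, B, E, G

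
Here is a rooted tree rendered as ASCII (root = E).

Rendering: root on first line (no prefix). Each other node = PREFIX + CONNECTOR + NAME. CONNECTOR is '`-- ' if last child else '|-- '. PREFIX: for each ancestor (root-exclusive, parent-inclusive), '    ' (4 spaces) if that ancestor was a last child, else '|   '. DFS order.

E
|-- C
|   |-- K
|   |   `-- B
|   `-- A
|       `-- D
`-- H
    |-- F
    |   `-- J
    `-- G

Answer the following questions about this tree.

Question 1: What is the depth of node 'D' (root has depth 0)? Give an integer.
Answer: 3

Derivation:
Path from root to D: E -> C -> A -> D
Depth = number of edges = 3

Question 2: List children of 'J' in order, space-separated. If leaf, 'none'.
Node J's children (from adjacency): (leaf)

Answer: none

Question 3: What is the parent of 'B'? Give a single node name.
Scan adjacency: B appears as child of K

Answer: K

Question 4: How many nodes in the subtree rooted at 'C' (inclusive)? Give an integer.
Answer: 5

Derivation:
Subtree rooted at C contains: A, B, C, D, K
Count = 5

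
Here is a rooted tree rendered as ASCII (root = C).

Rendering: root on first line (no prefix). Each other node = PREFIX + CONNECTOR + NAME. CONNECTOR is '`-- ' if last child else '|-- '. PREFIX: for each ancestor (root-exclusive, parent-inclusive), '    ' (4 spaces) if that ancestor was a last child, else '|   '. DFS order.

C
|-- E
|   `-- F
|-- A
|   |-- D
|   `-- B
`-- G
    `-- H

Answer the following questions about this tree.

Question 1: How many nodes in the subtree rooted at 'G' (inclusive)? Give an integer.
Answer: 2

Derivation:
Subtree rooted at G contains: G, H
Count = 2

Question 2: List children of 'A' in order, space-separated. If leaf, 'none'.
Node A's children (from adjacency): D, B

Answer: D B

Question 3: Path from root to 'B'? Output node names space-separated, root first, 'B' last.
Answer: C A B

Derivation:
Walk down from root: C -> A -> B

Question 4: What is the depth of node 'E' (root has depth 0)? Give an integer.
Path from root to E: C -> E
Depth = number of edges = 1

Answer: 1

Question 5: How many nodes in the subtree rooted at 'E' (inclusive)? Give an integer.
Answer: 2

Derivation:
Subtree rooted at E contains: E, F
Count = 2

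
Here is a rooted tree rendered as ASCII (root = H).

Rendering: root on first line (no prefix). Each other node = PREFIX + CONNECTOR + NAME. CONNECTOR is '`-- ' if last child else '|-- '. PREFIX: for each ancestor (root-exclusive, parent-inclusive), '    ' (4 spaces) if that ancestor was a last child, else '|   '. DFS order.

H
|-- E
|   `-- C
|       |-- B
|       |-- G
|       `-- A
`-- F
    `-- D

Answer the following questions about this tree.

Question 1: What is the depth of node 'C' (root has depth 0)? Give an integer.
Path from root to C: H -> E -> C
Depth = number of edges = 2

Answer: 2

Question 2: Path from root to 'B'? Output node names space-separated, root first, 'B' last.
Answer: H E C B

Derivation:
Walk down from root: H -> E -> C -> B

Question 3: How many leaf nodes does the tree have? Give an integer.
Answer: 4

Derivation:
Leaves (nodes with no children): A, B, D, G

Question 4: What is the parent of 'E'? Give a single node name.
Scan adjacency: E appears as child of H

Answer: H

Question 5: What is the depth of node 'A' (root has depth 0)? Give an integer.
Path from root to A: H -> E -> C -> A
Depth = number of edges = 3

Answer: 3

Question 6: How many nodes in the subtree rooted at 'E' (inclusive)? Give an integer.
Answer: 5

Derivation:
Subtree rooted at E contains: A, B, C, E, G
Count = 5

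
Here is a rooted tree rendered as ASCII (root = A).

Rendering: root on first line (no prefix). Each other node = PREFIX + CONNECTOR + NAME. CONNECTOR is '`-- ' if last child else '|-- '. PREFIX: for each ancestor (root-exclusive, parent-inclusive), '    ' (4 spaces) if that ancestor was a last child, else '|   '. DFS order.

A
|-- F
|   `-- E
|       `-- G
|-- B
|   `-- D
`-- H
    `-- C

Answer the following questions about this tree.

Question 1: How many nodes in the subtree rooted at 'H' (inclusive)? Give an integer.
Answer: 2

Derivation:
Subtree rooted at H contains: C, H
Count = 2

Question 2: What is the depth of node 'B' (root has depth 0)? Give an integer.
Answer: 1

Derivation:
Path from root to B: A -> B
Depth = number of edges = 1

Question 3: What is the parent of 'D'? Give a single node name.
Answer: B

Derivation:
Scan adjacency: D appears as child of B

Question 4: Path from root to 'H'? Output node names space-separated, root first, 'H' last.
Walk down from root: A -> H

Answer: A H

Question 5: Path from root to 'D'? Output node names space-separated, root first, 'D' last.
Answer: A B D

Derivation:
Walk down from root: A -> B -> D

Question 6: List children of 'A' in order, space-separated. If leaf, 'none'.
Node A's children (from adjacency): F, B, H

Answer: F B H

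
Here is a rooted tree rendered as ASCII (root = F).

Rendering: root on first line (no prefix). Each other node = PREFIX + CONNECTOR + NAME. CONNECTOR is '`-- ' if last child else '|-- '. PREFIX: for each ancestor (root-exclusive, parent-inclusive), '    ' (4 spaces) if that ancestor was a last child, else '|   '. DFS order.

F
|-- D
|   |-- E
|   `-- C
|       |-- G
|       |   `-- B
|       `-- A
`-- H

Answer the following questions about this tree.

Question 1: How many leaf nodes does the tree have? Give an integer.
Answer: 4

Derivation:
Leaves (nodes with no children): A, B, E, H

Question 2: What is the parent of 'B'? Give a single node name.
Answer: G

Derivation:
Scan adjacency: B appears as child of G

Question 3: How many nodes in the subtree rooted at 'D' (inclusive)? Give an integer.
Answer: 6

Derivation:
Subtree rooted at D contains: A, B, C, D, E, G
Count = 6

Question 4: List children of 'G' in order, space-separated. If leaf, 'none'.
Answer: B

Derivation:
Node G's children (from adjacency): B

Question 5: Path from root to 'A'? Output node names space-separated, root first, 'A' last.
Answer: F D C A

Derivation:
Walk down from root: F -> D -> C -> A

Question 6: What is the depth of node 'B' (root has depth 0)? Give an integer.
Answer: 4

Derivation:
Path from root to B: F -> D -> C -> G -> B
Depth = number of edges = 4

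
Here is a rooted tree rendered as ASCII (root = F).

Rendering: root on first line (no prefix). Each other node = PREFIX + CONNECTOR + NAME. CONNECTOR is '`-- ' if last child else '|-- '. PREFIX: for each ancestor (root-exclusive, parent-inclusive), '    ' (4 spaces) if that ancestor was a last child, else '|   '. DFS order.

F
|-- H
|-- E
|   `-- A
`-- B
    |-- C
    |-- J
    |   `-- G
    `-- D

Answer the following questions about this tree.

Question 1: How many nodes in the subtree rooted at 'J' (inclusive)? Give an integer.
Answer: 2

Derivation:
Subtree rooted at J contains: G, J
Count = 2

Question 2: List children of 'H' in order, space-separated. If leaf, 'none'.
Answer: none

Derivation:
Node H's children (from adjacency): (leaf)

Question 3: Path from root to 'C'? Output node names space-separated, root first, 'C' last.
Walk down from root: F -> B -> C

Answer: F B C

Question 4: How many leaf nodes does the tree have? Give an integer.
Answer: 5

Derivation:
Leaves (nodes with no children): A, C, D, G, H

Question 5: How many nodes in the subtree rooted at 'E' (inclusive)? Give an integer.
Subtree rooted at E contains: A, E
Count = 2

Answer: 2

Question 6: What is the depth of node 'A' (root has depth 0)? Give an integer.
Answer: 2

Derivation:
Path from root to A: F -> E -> A
Depth = number of edges = 2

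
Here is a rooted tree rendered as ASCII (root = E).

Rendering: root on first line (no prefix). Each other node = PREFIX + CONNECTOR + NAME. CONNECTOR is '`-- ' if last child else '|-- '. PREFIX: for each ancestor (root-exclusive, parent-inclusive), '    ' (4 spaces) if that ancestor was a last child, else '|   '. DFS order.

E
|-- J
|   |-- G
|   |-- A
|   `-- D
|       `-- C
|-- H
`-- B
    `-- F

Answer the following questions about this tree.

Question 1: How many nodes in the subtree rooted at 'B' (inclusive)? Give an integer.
Subtree rooted at B contains: B, F
Count = 2

Answer: 2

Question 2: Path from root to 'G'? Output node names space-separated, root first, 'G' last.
Walk down from root: E -> J -> G

Answer: E J G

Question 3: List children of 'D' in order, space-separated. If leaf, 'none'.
Node D's children (from adjacency): C

Answer: C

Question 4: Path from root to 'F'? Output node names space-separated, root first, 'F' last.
Answer: E B F

Derivation:
Walk down from root: E -> B -> F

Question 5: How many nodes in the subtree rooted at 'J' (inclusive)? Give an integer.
Answer: 5

Derivation:
Subtree rooted at J contains: A, C, D, G, J
Count = 5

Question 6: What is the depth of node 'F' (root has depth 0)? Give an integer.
Path from root to F: E -> B -> F
Depth = number of edges = 2

Answer: 2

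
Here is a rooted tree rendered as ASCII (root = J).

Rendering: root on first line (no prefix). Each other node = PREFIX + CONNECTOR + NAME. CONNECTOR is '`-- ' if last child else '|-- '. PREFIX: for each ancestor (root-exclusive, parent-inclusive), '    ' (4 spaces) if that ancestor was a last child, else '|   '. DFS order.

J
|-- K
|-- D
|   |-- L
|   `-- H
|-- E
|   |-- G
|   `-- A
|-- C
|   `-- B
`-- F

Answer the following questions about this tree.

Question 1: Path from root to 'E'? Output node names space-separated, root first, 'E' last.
Walk down from root: J -> E

Answer: J E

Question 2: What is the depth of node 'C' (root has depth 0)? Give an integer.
Answer: 1

Derivation:
Path from root to C: J -> C
Depth = number of edges = 1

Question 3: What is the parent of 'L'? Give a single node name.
Answer: D

Derivation:
Scan adjacency: L appears as child of D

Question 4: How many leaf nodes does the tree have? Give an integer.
Answer: 7

Derivation:
Leaves (nodes with no children): A, B, F, G, H, K, L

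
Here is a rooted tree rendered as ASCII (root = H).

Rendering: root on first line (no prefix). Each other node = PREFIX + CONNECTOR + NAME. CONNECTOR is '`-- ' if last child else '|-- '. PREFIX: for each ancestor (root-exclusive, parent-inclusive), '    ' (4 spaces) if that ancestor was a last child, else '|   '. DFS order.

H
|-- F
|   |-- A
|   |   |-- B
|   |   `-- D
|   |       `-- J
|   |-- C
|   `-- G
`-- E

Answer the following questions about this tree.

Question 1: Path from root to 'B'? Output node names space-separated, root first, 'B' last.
Answer: H F A B

Derivation:
Walk down from root: H -> F -> A -> B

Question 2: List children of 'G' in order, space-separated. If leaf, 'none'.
Answer: none

Derivation:
Node G's children (from adjacency): (leaf)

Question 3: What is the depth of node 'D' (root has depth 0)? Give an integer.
Path from root to D: H -> F -> A -> D
Depth = number of edges = 3

Answer: 3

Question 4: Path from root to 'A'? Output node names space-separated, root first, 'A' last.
Walk down from root: H -> F -> A

Answer: H F A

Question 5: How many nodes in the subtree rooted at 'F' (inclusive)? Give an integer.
Subtree rooted at F contains: A, B, C, D, F, G, J
Count = 7

Answer: 7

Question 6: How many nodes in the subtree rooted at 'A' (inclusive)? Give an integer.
Subtree rooted at A contains: A, B, D, J
Count = 4

Answer: 4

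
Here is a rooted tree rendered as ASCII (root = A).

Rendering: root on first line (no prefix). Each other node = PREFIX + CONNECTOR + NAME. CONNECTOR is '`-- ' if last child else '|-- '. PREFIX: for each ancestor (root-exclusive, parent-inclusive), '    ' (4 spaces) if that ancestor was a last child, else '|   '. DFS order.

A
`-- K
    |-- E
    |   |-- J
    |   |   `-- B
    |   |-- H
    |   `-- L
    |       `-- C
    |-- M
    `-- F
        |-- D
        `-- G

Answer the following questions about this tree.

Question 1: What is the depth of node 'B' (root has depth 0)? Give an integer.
Answer: 4

Derivation:
Path from root to B: A -> K -> E -> J -> B
Depth = number of edges = 4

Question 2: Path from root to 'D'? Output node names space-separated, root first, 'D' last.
Walk down from root: A -> K -> F -> D

Answer: A K F D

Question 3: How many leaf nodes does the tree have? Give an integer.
Answer: 6

Derivation:
Leaves (nodes with no children): B, C, D, G, H, M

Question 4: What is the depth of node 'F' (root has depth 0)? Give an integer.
Answer: 2

Derivation:
Path from root to F: A -> K -> F
Depth = number of edges = 2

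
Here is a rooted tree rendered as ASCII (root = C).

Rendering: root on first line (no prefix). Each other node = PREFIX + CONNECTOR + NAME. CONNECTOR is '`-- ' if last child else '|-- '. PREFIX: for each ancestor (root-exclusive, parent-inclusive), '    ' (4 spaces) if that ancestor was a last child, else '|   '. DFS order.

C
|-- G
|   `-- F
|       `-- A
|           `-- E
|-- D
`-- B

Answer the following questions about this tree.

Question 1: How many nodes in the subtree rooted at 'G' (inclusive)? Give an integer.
Subtree rooted at G contains: A, E, F, G
Count = 4

Answer: 4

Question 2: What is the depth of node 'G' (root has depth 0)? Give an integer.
Answer: 1

Derivation:
Path from root to G: C -> G
Depth = number of edges = 1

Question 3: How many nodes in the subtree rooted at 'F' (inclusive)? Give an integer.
Subtree rooted at F contains: A, E, F
Count = 3

Answer: 3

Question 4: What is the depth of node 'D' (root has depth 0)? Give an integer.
Answer: 1

Derivation:
Path from root to D: C -> D
Depth = number of edges = 1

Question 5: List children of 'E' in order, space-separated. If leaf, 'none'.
Node E's children (from adjacency): (leaf)

Answer: none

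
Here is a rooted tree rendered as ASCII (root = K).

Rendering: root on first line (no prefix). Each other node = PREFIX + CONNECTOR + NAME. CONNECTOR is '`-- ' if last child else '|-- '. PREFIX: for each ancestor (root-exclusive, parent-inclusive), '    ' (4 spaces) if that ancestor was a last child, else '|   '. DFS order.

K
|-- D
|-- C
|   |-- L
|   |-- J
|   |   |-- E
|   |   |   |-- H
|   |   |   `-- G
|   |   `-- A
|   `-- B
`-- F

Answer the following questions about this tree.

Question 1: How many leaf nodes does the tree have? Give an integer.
Answer: 7

Derivation:
Leaves (nodes with no children): A, B, D, F, G, H, L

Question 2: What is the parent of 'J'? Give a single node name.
Answer: C

Derivation:
Scan adjacency: J appears as child of C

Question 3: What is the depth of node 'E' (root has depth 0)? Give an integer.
Path from root to E: K -> C -> J -> E
Depth = number of edges = 3

Answer: 3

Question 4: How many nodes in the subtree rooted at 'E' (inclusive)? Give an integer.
Answer: 3

Derivation:
Subtree rooted at E contains: E, G, H
Count = 3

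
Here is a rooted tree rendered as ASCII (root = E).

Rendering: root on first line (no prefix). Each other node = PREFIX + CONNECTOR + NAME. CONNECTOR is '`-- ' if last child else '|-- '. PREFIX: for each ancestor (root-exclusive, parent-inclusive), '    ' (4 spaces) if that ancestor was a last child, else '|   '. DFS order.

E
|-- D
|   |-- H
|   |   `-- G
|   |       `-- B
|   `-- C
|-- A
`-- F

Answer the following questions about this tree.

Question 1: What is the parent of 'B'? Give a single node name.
Answer: G

Derivation:
Scan adjacency: B appears as child of G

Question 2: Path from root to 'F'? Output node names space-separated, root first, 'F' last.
Answer: E F

Derivation:
Walk down from root: E -> F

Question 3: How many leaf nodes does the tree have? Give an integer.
Answer: 4

Derivation:
Leaves (nodes with no children): A, B, C, F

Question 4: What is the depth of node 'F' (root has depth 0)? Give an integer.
Answer: 1

Derivation:
Path from root to F: E -> F
Depth = number of edges = 1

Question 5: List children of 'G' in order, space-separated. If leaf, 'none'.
Answer: B

Derivation:
Node G's children (from adjacency): B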